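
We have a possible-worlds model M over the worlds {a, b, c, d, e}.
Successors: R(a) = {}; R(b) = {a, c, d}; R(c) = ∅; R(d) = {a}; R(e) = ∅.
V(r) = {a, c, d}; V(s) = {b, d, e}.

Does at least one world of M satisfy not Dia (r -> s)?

Recall that Dia ψ holds at a world iff ψ holds at some accessible world.
Let φ = not Dia (r -> s). Evaluate φ at each world:
  a (successors ∅): φ is true.
  b (successors {a, c, d}): φ is false.
  c (successors ∅): φ is true.
  d (successors {a}): φ is true.
  e (successors ∅): φ is true.
Detail at a (witness):
  At a: Dia (r -> s) is false, so not Dia (r -> s) is true.
    At a: no accessible worlds, so Dia (r -> s) is false.

Yes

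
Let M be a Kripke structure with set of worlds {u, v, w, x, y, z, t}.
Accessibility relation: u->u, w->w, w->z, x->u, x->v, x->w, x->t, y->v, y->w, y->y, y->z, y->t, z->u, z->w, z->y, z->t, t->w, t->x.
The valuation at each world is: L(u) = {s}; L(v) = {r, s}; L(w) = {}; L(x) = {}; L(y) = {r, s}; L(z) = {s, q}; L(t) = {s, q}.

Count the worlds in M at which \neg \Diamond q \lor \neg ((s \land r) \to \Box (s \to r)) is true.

Let φ = \neg \Diamond q \lor \neg ((s \land r) \to \Box (s \to r)). Evaluate φ at each world:
  u (successors {u}): φ is true.
  v (successors ∅): φ is true.
  w (successors {w, z}): φ is false.
  x (successors {u, v, w, t}): φ is false.
  y (successors {v, w, y, z, t}): φ is true.
  z (successors {u, w, y, t}): φ is false.
  t (successors {w, x}): φ is true.
For instance, at y:
  At y: \neg \Diamond q is false, \neg ((s \land r) \to \Box (s \to r)) is true, so \neg \Diamond q \lor \neg ((s \land r) \to \Box (s \to r)) is true.
    At y: \Diamond q is true, so \neg \Diamond q is false.
      At y: \Diamond q requires q at some successor in {v, w, y, z, t}.
        q holds at z, so \Diamond q is true at y.
    At y: (s \land r) \to \Box (s \to r) is false, so \neg ((s \land r) \to \Box (s \to r)) is true.
      At y: s \land r is true, \Box (s \to r) is false, so (s \land r) \to \Box (s \to r) is false.
Satisfying worlds: {u, v, y, t}

4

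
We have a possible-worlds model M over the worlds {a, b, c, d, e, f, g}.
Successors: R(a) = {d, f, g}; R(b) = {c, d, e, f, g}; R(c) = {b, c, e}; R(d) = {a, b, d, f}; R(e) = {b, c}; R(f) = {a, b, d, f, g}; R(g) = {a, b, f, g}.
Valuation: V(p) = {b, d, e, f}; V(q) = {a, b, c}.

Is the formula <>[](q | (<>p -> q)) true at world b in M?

At b: <>[](q | (<>p -> q)) requires [](q | (<>p -> q)) at some successor in {c, d, e, f, g}.
  [](q | (<>p -> q)) holds at e, so <>[](q | (<>p -> q)) is true at b.
    At e: [](q | (<>p -> q)) requires q | (<>p -> q) at every successor {b, c}.
      At b: q | (<>p -> q) is true.
      At c: q | (<>p -> q) is true.
    So [](q | (<>p -> q)) is true at e.

Yes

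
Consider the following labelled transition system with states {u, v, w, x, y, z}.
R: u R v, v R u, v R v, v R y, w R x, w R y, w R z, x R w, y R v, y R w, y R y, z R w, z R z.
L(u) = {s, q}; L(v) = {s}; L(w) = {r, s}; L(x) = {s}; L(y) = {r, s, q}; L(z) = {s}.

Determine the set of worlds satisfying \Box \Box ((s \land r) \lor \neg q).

w, x, z

Let φ = \Box \Box ((s \land r) \lor \neg q). Evaluate φ at each world:
  u (successors {v}): φ is false.
  v (successors {u, v, y}): φ is false.
  w (successors {x, y, z}): φ is true.
  x (successors {w}): φ is true.
  y (successors {v, w, y}): φ is false.
  z (successors {w, z}): φ is true.
For instance, at u:
  At u: \Box \Box ((s \land r) \lor \neg q) requires \Box ((s \land r) \lor \neg q) at every successor {v}.
    \Box ((s \land r) \lor \neg q) fails at v, so \Box \Box ((s \land r) \lor \neg q) is false at u.
      At v: \Box ((s \land r) \lor \neg q) requires (s \land r) \lor \neg q at every successor {u, v, y}.
        (s \land r) \lor \neg q fails at u, so \Box ((s \land r) \lor \neg q) is false at v.
Satisfying worlds: {w, x, z}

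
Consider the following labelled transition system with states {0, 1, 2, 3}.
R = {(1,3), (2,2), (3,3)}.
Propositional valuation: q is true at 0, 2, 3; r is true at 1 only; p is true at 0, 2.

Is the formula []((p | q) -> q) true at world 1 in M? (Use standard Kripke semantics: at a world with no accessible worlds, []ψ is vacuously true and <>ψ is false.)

At 1: []((p | q) -> q) requires (p | q) -> q at every successor {3}.
  At 3: (p | q) -> q is true.
So []((p | q) -> q) is true at 1.

Yes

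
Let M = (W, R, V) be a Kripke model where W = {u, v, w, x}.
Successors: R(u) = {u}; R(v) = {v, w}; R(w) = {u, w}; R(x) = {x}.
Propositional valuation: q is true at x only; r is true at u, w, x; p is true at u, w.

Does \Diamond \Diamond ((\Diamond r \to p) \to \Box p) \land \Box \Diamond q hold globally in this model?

No

Let φ = \Diamond \Diamond ((\Diamond r \to p) \to \Box p) \land \Box \Diamond q. Evaluate φ at each world:
  u (successors {u}): φ is false.
  v (successors {v, w}): φ is false.
  w (successors {u, w}): φ is false.
  x (successors {x}): φ is true.
Detail at u (counterexample):
  At u: \Diamond \Diamond ((\Diamond r \to p) \to \Box p) is true, \Box \Diamond q is false, so \Diamond \Diamond ((\Diamond r \to p) \to \Box p) \land \Box \Diamond q is false.
    At u: \Diamond \Diamond ((\Diamond r \to p) \to \Box p) requires \Diamond ((\Diamond r \to p) \to \Box p) at some successor in {u}.
      \Diamond ((\Diamond r \to p) \to \Box p) holds at u, so \Diamond \Diamond ((\Diamond r \to p) \to \Box p) is true at u.
    At u: \Box \Diamond q requires \Diamond q at every successor {u}.
      \Diamond q fails at u, so \Box \Diamond q is false at u.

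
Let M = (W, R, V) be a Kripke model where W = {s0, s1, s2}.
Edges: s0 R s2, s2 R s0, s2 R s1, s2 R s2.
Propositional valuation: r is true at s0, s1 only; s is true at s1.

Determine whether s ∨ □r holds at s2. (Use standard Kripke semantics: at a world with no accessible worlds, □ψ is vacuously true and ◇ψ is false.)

Recall that □ψ holds at a world iff ψ holds at every accessible world, and ◇ψ holds iff ψ holds at some accessible world.
At s2: s is false, □r is false, so s ∨ □r is false.
  At s2: □r requires r at every successor {s0, s1, s2}.
    r fails at s2, so □r is false at s2.

No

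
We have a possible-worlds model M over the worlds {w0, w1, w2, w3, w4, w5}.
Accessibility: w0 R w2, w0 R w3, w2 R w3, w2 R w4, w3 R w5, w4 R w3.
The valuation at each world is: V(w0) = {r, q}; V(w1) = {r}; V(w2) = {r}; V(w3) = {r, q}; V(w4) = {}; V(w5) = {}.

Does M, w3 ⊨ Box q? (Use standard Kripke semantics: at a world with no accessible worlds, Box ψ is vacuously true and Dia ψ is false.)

No

At w3: Box q requires q at every successor {w5}.
  q fails at w5, so Box q is false at w3.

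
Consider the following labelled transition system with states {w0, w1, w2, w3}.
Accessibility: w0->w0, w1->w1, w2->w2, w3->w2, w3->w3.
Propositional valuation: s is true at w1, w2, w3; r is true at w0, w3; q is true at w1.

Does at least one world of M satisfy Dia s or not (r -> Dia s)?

Yes

Let φ = Dia s or not (r -> Dia s). Evaluate φ at each world:
  w0 (successors {w0}): φ is true.
  w1 (successors {w1}): φ is true.
  w2 (successors {w2}): φ is true.
  w3 (successors {w2, w3}): φ is true.
Detail at w0 (witness):
  At w0: Dia s is false, not (r -> Dia s) is true, so Dia s or not (r -> Dia s) is true.
    At w0: Dia s requires s at some successor in {w0}.
      At w0: s is false.
    So Dia s is false at w0.
    At w0: r -> Dia s is false, so not (r -> Dia s) is true.
      At w0: r is true, Dia s is false, so r -> Dia s is false.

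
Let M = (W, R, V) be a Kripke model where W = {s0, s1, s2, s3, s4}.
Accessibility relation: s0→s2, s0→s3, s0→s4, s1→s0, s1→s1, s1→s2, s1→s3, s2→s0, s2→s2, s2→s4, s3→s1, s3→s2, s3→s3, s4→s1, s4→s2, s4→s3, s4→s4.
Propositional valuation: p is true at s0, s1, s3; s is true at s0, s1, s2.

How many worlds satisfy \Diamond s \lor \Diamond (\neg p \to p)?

5

Recall that \Diamond ψ holds at a world iff ψ holds at some accessible world.
Let φ = \Diamond s \lor \Diamond (\neg p \to p). Evaluate φ at each world:
  s0 (successors {s2, s3, s4}): φ is true.
  s1 (successors {s0, s1, s2, s3}): φ is true.
  s2 (successors {s0, s2, s4}): φ is true.
  s3 (successors {s1, s2, s3}): φ is true.
  s4 (successors {s1, s2, s3, s4}): φ is true.
For instance, at s2:
  At s2: \Diamond s is true, \Diamond (\neg p \to p) is true, so \Diamond s \lor \Diamond (\neg p \to p) is true.
    At s2: \Diamond s requires s at some successor in {s0, s2, s4}.
      s holds at s0, so \Diamond s is true at s2.
    At s2: \Diamond (\neg p \to p) requires \neg p \to p at some successor in {s0, s2, s4}.
      \neg p \to p holds at s0, so \Diamond (\neg p \to p) is true at s2.
Satisfying worlds: {s0, s1, s2, s3, s4}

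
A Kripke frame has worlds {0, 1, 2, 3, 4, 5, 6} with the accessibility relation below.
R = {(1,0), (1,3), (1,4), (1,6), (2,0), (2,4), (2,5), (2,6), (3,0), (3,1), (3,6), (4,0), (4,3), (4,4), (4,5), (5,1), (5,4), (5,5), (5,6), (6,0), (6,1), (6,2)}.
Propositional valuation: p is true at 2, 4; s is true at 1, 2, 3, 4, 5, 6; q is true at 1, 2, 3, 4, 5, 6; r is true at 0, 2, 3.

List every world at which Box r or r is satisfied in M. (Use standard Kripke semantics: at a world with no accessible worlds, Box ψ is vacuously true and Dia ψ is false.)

0, 2, 3

Let φ = Box r or r. Evaluate φ at each world:
  0 (successors ∅): φ is true.
  1 (successors {0, 3, 4, 6}): φ is false.
  2 (successors {0, 4, 5, 6}): φ is true.
  3 (successors {0, 1, 6}): φ is true.
  4 (successors {0, 3, 4, 5}): φ is false.
  5 (successors {1, 4, 5, 6}): φ is false.
  6 (successors {0, 1, 2}): φ is false.
For instance, at 4:
  At 4: Box r is false, r is false, so Box r or r is false.
    At 4: Box r requires r at every successor {0, 3, 4, 5}.
      r fails at 4, so Box r is false at 4.
Satisfying worlds: {0, 2, 3}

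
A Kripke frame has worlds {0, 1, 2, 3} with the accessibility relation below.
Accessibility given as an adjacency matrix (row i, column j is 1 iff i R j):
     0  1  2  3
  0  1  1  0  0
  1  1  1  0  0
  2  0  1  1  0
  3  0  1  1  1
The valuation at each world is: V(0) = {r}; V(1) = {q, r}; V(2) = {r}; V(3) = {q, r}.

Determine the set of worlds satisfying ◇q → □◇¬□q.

0, 1, 2, 3

Let φ = ◇q → □◇¬□q. Evaluate φ at each world:
  0 (successors {0, 1}): φ is true.
  1 (successors {0, 1}): φ is true.
  2 (successors {1, 2}): φ is true.
  3 (successors {1, 2, 3}): φ is true.
For instance, at 2:
  At 2: ◇q is true, □◇¬□q is true, so ◇q → □◇¬□q is true.
    At 2: ◇q requires q at some successor in {1, 2}.
      q holds at 1, so ◇q is true at 2.
    At 2: □◇¬□q requires ◇¬□q at every successor {1, 2}.
      At 1: ◇¬□q is true.
      At 2: ◇¬□q is true.
    So □◇¬□q is true at 2.
Satisfying worlds: {0, 1, 2, 3}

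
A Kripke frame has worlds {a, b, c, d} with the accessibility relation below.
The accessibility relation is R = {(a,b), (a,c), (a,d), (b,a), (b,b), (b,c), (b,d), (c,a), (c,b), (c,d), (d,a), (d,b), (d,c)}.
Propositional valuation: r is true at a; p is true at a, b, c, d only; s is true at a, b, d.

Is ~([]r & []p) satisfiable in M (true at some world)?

Yes

Recall that []ψ holds at a world iff ψ holds at every accessible world, and <>ψ holds iff ψ holds at some accessible world.
Let φ = ~([]r & []p). Evaluate φ at each world:
  a (successors {b, c, d}): φ is true.
  b (successors {a, b, c, d}): φ is true.
  c (successors {a, b, d}): φ is true.
  d (successors {a, b, c}): φ is true.
Detail at a (witness):
  At a: []r & []p is false, so ~([]r & []p) is true.
    At a: []r is false, []p is true, so []r & []p is false.
      At a: []r requires r at every successor {b, c, d}.
        r fails at b, so []r is false at a.
      At a: []p requires p at every successor {b, c, d}.
        At b: p is true.
        At c: p is true.
        At d: p is true.
      So []p is true at a.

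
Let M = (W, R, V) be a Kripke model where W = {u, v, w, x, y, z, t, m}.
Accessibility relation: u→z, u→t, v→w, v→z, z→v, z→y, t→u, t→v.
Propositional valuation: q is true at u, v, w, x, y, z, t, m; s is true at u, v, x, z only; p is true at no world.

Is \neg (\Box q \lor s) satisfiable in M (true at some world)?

No

Let φ = \neg (\Box q \lor s). Evaluate φ at each world:
  u (successors {z, t}): φ is false.
  v (successors {w, z}): φ is false.
  w (successors ∅): φ is false.
  x (successors ∅): φ is false.
  y (successors ∅): φ is false.
  z (successors {v, y}): φ is false.
  t (successors {u, v}): φ is false.
  m (successors ∅): φ is false.
For instance, at v:
  At v: \Box q \lor s is true, so \neg (\Box q \lor s) is false.
    At v: \Box q is true, s is true, so \Box q \lor s is true.
      At v: \Box q requires q at every successor {w, z}.
        At w: q is true.
        At z: q is true.
      So \Box q is true at v.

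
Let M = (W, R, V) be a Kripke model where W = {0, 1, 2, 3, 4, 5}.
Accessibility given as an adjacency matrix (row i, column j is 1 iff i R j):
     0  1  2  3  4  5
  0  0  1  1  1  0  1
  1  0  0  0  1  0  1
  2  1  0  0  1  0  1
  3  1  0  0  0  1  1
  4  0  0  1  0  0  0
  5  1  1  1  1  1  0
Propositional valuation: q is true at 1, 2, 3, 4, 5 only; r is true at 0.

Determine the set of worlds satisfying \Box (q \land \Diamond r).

Let φ = \Box (q \land \Diamond r). Evaluate φ at each world:
  0 (successors {1, 2, 3, 5}): φ is false.
  1 (successors {3, 5}): φ is true.
  2 (successors {0, 3, 5}): φ is false.
  3 (successors {0, 4, 5}): φ is false.
  4 (successors {2}): φ is true.
  5 (successors {0, 1, 2, 3, 4}): φ is false.
For instance, at 5:
  At 5: \Box (q \land \Diamond r) requires q \land \Diamond r at every successor {0, 1, 2, 3, 4}.
    q \land \Diamond r fails at 0, so \Box (q \land \Diamond r) is false at 5.
      At 0: q is false, \Diamond r is false, so q \land \Diamond r is false.
Satisfying worlds: {1, 4}

1, 4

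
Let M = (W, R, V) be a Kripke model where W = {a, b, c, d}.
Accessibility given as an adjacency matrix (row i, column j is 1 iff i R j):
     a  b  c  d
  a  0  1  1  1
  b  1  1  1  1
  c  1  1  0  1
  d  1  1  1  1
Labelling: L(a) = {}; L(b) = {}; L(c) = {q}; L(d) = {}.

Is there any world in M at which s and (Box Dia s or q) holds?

Let φ = s and (Box Dia s or q). Evaluate φ at each world:
  a (successors {b, c, d}): φ is false.
  b (successors {a, b, c, d}): φ is false.
  c (successors {a, b, d}): φ is false.
  d (successors {a, b, c, d}): φ is false.
For instance, at a:
  At a: s is false, Box Dia s or q is false, so s and (Box Dia s or q) is false.
    At a: Box Dia s is false, q is false, so Box Dia s or q is false.
      At a: Box Dia s requires Dia s at every successor {b, c, d}.
        Dia s fails at b, so Box Dia s is false at a.

No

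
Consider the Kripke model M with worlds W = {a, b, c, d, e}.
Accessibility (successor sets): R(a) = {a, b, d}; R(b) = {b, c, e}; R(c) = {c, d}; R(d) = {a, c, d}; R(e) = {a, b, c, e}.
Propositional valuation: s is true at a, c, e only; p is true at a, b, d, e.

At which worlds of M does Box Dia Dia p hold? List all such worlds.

a, b, c, d, e

Let φ = Box Dia Dia p. Evaluate φ at each world:
  a (successors {a, b, d}): φ is true.
  b (successors {b, c, e}): φ is true.
  c (successors {c, d}): φ is true.
  d (successors {a, c, d}): φ is true.
  e (successors {a, b, c, e}): φ is true.
For instance, at c:
  At c: Box Dia Dia p requires Dia Dia p at every successor {c, d}.
      At c: Dia Dia p requires Dia p at some successor in {c, d}.
        Dia p holds at c, so Dia Dia p is true at c.
      At d: Dia Dia p requires Dia p at some successor in {a, c, d}.
        Dia p holds at a, so Dia Dia p is true at d.
  So Box Dia Dia p is true at c.
Satisfying worlds: {a, b, c, d, e}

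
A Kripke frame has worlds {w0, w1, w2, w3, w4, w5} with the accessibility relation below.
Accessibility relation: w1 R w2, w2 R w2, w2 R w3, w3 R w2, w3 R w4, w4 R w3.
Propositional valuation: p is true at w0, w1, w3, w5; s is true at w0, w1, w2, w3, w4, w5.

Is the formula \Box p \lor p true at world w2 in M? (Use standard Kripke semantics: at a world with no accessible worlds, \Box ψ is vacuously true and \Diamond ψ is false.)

No

Recall that \Box ψ holds at a world iff ψ holds at every accessible world, and \Diamond ψ holds iff ψ holds at some accessible world.
At w2: \Box p is false, p is false, so \Box p \lor p is false.
  At w2: \Box p requires p at every successor {w2, w3}.
    p fails at w2, so \Box p is false at w2.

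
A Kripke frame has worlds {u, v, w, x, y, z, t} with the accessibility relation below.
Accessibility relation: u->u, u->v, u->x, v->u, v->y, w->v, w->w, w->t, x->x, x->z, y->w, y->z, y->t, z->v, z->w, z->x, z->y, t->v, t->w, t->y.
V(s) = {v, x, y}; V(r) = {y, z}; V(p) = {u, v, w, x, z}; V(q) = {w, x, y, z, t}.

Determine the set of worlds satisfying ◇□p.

Let φ = ◇□p. Evaluate φ at each world:
  u (successors {u, v, x}): φ is true.
  v (successors {u, y}): φ is true.
  w (successors {v, w, t}): φ is false.
  x (successors {x, z}): φ is true.
  y (successors {w, z, t}): φ is false.
  z (successors {v, w, x, y}): φ is true.
  t (successors {v, w, y}): φ is false.
For instance, at y:
  At y: ◇□p requires □p at some successor in {w, z, t}.
    At w: □p is false.
    At z: □p is false.
    At t: □p is false.
  So ◇□p is false at y.
Satisfying worlds: {u, v, x, z}

u, v, x, z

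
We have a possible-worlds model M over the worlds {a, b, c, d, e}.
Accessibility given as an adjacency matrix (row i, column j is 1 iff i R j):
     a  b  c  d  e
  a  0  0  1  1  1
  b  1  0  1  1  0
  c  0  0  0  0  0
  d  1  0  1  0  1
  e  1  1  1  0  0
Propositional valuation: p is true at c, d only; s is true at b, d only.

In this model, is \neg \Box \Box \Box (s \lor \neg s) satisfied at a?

At a: \Box \Box \Box (s \lor \neg s) is true, so \neg \Box \Box \Box (s \lor \neg s) is false.
  At a: \Box \Box \Box (s \lor \neg s) requires \Box \Box (s \lor \neg s) at every successor {c, d, e}.
      At c: no accessible worlds, so \Box \Box (s \lor \neg s) holds vacuously.
      At d: \Box \Box (s \lor \neg s) requires \Box (s \lor \neg s) at every successor {a, c, e}.
        At a: \Box (s \lor \neg s) is true.
        At c: \Box (s \lor \neg s) is true.
        At e: \Box (s \lor \neg s) is true.
      So \Box \Box (s \lor \neg s) is true at d.
      At e: \Box \Box (s \lor \neg s) requires \Box (s \lor \neg s) at every successor {a, b, c}.
        At a: \Box (s \lor \neg s) is true.
        At b: \Box (s \lor \neg s) is true.
        At c: \Box (s \lor \neg s) is true.
      So \Box \Box (s \lor \neg s) is true at e.
  So \Box \Box \Box (s \lor \neg s) is true at a.

No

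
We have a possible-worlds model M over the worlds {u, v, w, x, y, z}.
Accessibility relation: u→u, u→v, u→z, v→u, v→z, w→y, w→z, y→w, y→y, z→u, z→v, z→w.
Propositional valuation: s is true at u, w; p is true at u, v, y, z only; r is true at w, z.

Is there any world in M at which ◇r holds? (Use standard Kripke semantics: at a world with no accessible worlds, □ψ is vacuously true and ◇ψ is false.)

Yes

Let φ = ◇r. Evaluate φ at each world:
  u (successors {u, v, z}): φ is true.
  v (successors {u, z}): φ is true.
  w (successors {y, z}): φ is true.
  x (successors ∅): φ is false.
  y (successors {w, y}): φ is true.
  z (successors {u, v, w}): φ is true.
Detail at u (witness):
  At u: ◇r requires r at some successor in {u, v, z}.
    r holds at z, so ◇r is true at u.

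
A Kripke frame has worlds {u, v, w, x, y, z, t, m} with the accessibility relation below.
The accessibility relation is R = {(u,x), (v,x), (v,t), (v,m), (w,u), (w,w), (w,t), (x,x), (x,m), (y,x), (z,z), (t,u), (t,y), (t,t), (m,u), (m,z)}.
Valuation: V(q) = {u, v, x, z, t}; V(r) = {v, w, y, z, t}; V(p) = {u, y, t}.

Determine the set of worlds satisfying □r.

z

Let φ = □r. Evaluate φ at each world:
  u (successors {x}): φ is false.
  v (successors {x, t, m}): φ is false.
  w (successors {u, w, t}): φ is false.
  x (successors {x, m}): φ is false.
  y (successors {x}): φ is false.
  z (successors {z}): φ is true.
  t (successors {u, y, t}): φ is false.
  m (successors {u, z}): φ is false.
For instance, at z:
  At z: □r requires r at every successor {z}.
    At z: r is true.
  So □r is true at z.
Satisfying worlds: {z}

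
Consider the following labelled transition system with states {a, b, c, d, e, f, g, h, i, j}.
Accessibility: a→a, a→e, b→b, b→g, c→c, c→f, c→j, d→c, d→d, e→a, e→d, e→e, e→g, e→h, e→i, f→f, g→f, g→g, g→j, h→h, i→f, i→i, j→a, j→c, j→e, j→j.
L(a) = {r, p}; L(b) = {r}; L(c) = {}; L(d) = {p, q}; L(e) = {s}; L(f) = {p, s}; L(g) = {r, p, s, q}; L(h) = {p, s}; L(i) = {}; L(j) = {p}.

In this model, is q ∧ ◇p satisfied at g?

At g: q is true, ◇p is true, so q ∧ ◇p is true.
  At g: ◇p requires p at some successor in {f, g, j}.
    p holds at f, so ◇p is true at g.

Yes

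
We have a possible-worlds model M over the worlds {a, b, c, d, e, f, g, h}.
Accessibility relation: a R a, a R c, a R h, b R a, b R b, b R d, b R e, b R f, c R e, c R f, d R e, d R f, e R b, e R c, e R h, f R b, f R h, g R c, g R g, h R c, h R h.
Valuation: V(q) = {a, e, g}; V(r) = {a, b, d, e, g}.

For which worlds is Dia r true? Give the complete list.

Recall that Dia ψ holds at a world iff ψ holds at some accessible world.
Let φ = Dia r. Evaluate φ at each world:
  a (successors {a, c, h}): φ is true.
  b (successors {a, b, d, e, f}): φ is true.
  c (successors {e, f}): φ is true.
  d (successors {e, f}): φ is true.
  e (successors {b, c, h}): φ is true.
  f (successors {b, h}): φ is true.
  g (successors {c, g}): φ is true.
  h (successors {c, h}): φ is false.
For instance, at d:
  At d: Dia r requires r at some successor in {e, f}.
    r holds at e, so Dia r is true at d.
Satisfying worlds: {a, b, c, d, e, f, g}

a, b, c, d, e, f, g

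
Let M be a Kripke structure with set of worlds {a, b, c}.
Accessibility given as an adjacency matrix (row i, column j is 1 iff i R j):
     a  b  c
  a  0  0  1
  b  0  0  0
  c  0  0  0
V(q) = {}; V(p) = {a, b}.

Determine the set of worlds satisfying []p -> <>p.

a

Let φ = []p -> <>p. Evaluate φ at each world:
  a (successors {c}): φ is true.
  b (successors ∅): φ is false.
  c (successors ∅): φ is false.
For instance, at a:
  At a: []p is false, <>p is false, so []p -> <>p is true.
    At a: []p requires p at every successor {c}.
      p fails at c, so []p is false at a.
    At a: <>p requires p at some successor in {c}.
      At c: p is false.
    So <>p is false at a.
Satisfying worlds: {a}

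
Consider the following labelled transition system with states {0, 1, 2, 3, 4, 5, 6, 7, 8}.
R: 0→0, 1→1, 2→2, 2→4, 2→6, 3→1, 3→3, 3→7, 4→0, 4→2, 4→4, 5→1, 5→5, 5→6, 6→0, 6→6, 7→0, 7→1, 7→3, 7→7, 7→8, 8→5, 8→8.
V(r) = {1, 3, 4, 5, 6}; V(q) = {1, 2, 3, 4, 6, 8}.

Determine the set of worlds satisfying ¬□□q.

0, 2, 3, 4, 5, 6, 7, 8

Let φ = ¬□□q. Evaluate φ at each world:
  0 (successors {0}): φ is true.
  1 (successors {1}): φ is false.
  2 (successors {2, 4, 6}): φ is true.
  3 (successors {1, 3, 7}): φ is true.
  4 (successors {0, 2, 4}): φ is true.
  5 (successors {1, 5, 6}): φ is true.
  6 (successors {0, 6}): φ is true.
  7 (successors {0, 1, 3, 7, 8}): φ is true.
  8 (successors {5, 8}): φ is true.
For instance, at 1:
  At 1: □□q is true, so ¬□□q is false.
    At 1: □□q requires □q at every successor {1}.
      At 1: □q is true.
    So □□q is true at 1.
Satisfying worlds: {0, 2, 3, 4, 5, 6, 7, 8}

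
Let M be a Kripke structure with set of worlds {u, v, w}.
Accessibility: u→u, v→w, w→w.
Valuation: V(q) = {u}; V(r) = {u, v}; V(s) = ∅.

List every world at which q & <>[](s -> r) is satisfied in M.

Let φ = q & <>[](s -> r). Evaluate φ at each world:
  u (successors {u}): φ is true.
  v (successors {w}): φ is false.
  w (successors {w}): φ is false.
For instance, at u:
  At u: q is true, <>[](s -> r) is true, so q & <>[](s -> r) is true.
    At u: <>[](s -> r) requires [](s -> r) at some successor in {u}.
      [](s -> r) holds at u, so <>[](s -> r) is true at u.
Satisfying worlds: {u}

u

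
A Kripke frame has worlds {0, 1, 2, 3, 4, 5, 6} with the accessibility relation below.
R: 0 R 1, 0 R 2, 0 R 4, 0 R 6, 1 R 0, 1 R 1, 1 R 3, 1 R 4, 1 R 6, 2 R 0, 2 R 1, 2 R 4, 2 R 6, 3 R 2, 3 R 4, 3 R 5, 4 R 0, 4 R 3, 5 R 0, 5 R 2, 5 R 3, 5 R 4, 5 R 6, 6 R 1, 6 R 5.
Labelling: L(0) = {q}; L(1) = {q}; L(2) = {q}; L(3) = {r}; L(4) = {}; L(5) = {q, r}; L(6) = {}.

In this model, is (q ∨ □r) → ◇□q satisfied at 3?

Yes

At 3: q ∨ □r is false, ◇□q is false, so (q ∨ □r) → ◇□q is true.
  At 3: q is false, □r is false, so q ∨ □r is false.
    At 3: □r requires r at every successor {2, 4, 5}.
      r fails at 2, so □r is false at 3.
  At 3: ◇□q requires □q at some successor in {2, 4, 5}.
    At 2: □q is false.
    At 4: □q is false.
    At 5: □q is false.
  So ◇□q is false at 3.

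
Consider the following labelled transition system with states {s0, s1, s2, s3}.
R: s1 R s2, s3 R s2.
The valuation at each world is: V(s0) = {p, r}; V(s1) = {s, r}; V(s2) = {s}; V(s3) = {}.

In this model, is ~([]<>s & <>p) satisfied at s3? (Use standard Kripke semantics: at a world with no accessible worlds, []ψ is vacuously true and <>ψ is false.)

Recall that []ψ holds at a world iff ψ holds at every accessible world, and <>ψ holds iff ψ holds at some accessible world.
At s3: []<>s & <>p is false, so ~([]<>s & <>p) is true.
  At s3: []<>s is false, <>p is false, so []<>s & <>p is false.
    At s3: []<>s requires <>s at every successor {s2}.
      <>s fails at s2, so []<>s is false at s3.
    At s3: <>p requires p at some successor in {s2}.
      At s2: p is false.
    So <>p is false at s3.

Yes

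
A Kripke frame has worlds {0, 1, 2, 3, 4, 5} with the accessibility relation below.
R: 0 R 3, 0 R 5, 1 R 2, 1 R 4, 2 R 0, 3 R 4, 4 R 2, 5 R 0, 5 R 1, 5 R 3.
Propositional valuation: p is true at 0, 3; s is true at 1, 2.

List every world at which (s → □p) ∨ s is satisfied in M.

0, 1, 2, 3, 4, 5

Recall that □ψ holds at a world iff ψ holds at every accessible world, and ◇ψ holds iff ψ holds at some accessible world.
Let φ = (s → □p) ∨ s. Evaluate φ at each world:
  0 (successors {3, 5}): φ is true.
  1 (successors {2, 4}): φ is true.
  2 (successors {0}): φ is true.
  3 (successors {4}): φ is true.
  4 (successors {2}): φ is true.
  5 (successors {0, 1, 3}): φ is true.
For instance, at 3:
  At 3: s → □p is true, s is false, so (s → □p) ∨ s is true.
    At 3: s is false, □p is false, so s → □p is true.
      At 3: □p requires p at every successor {4}.
        p fails at 4, so □p is false at 3.
Satisfying worlds: {0, 1, 2, 3, 4, 5}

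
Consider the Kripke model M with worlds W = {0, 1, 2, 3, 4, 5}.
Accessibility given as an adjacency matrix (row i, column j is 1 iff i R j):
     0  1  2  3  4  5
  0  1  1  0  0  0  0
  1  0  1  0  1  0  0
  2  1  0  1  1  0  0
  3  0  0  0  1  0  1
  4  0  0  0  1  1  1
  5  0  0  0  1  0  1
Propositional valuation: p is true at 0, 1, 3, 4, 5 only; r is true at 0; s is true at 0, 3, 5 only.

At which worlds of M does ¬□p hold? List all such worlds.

2

Recall that □ψ holds at a world iff ψ holds at every accessible world, and ◇ψ holds iff ψ holds at some accessible world.
Let φ = ¬□p. Evaluate φ at each world:
  0 (successors {0, 1}): φ is false.
  1 (successors {1, 3}): φ is false.
  2 (successors {0, 2, 3}): φ is true.
  3 (successors {3, 5}): φ is false.
  4 (successors {3, 4, 5}): φ is false.
  5 (successors {3, 5}): φ is false.
For instance, at 3:
  At 3: □p is true, so ¬□p is false.
    At 3: □p requires p at every successor {3, 5}.
      At 3: p is true.
      At 5: p is true.
    So □p is true at 3.
Satisfying worlds: {2}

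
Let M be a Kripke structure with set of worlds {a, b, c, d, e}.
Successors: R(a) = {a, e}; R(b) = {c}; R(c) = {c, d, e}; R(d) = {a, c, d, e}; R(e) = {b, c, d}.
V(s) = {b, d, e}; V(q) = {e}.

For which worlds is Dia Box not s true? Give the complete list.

Let φ = Dia Box not s. Evaluate φ at each world:
  a (successors {a, e}): φ is false.
  b (successors {c}): φ is false.
  c (successors {c, d, e}): φ is false.
  d (successors {a, c, d, e}): φ is false.
  e (successors {b, c, d}): φ is true.
For instance, at d:
  At d: Dia Box not s requires Box not s at some successor in {a, c, d, e}.
    At a: Box not s is false.
    At c: Box not s is false.
    At d: Box not s is false.
    At e: Box not s is false.
  So Dia Box not s is false at d.
Satisfying worlds: {e}

e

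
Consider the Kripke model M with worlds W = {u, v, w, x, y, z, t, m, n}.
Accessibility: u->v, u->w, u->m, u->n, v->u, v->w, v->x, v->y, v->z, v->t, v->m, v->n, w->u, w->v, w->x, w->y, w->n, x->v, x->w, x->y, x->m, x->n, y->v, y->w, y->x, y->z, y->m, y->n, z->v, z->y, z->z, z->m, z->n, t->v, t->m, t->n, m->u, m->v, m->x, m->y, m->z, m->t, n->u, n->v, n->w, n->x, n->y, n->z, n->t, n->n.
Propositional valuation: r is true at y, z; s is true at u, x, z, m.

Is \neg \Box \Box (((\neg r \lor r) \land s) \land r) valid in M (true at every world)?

Yes

Recall that \Box ψ holds at a world iff ψ holds at every accessible world, and \Diamond ψ holds iff ψ holds at some accessible world.
Let φ = \neg \Box \Box (((\neg r \lor r) \land s) \land r). Evaluate φ at each world:
  u (successors {v, w, m, n}): φ is true.
  v (successors {u, w, x, y, z, t, m, n}): φ is true.
  w (successors {u, v, x, y, n}): φ is true.
  x (successors {v, w, y, m, n}): φ is true.
  y (successors {v, w, x, z, m, n}): φ is true.
  z (successors {v, y, z, m, n}): φ is true.
  t (successors {v, m, n}): φ is true.
  m (successors {u, v, x, y, z, t}): φ is true.
  n (successors {u, v, w, x, y, z, t, n}): φ is true.
For instance, at u:
  At u: \Box \Box (((\neg r \lor r) \land s) \land r) is false, so \neg \Box \Box (((\neg r \lor r) \land s) \land r) is true.
    At u: \Box \Box (((\neg r \lor r) \land s) \land r) requires \Box (((\neg r \lor r) \land s) \land r) at every successor {v, w, m, n}.
      \Box (((\neg r \lor r) \land s) \land r) fails at v, so \Box \Box (((\neg r \lor r) \land s) \land r) is false at u.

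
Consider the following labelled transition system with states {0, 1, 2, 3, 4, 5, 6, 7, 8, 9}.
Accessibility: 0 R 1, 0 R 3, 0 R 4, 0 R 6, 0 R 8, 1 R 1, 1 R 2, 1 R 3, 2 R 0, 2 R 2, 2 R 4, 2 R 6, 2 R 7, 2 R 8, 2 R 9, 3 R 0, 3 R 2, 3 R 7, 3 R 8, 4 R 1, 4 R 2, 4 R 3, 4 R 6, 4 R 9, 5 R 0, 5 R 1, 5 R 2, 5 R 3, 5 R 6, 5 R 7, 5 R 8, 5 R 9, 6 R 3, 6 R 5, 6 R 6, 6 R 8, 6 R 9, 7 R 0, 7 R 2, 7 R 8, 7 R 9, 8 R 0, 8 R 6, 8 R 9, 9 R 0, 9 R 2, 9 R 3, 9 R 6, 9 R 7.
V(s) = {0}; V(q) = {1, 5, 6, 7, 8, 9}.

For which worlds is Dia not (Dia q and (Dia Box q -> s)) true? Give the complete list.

none

Recall that Box ψ holds at a world iff ψ holds at every accessible world, and Dia ψ holds iff ψ holds at some accessible world.
Let φ = Dia not (Dia q and (Dia Box q -> s)). Evaluate φ at each world:
  0 (successors {1, 3, 4, 6, 8}): φ is false.
  1 (successors {1, 2, 3}): φ is false.
  2 (successors {0, 2, 4, 6, 7, 8, 9}): φ is false.
  3 (successors {0, 2, 7, 8}): φ is false.
  4 (successors {1, 2, 3, 6, 9}): φ is false.
  5 (successors {0, 1, 2, 3, 6, 7, 8, 9}): φ is false.
  6 (successors {3, 5, 6, 8, 9}): φ is false.
  7 (successors {0, 2, 8, 9}): φ is false.
  8 (successors {0, 6, 9}): φ is false.
  9 (successors {0, 2, 3, 6, 7}): φ is false.
For instance, at 8:
  At 8: Dia not (Dia q and (Dia Box q -> s)) requires not (Dia q and (Dia Box q -> s)) at some successor in {0, 6, 9}.
    At 0: not (Dia q and (Dia Box q -> s)) is false.
    At 6: not (Dia q and (Dia Box q -> s)) is false.
    At 9: not (Dia q and (Dia Box q -> s)) is false.
  So Dia not (Dia q and (Dia Box q -> s)) is false at 8.
Satisfying worlds: none.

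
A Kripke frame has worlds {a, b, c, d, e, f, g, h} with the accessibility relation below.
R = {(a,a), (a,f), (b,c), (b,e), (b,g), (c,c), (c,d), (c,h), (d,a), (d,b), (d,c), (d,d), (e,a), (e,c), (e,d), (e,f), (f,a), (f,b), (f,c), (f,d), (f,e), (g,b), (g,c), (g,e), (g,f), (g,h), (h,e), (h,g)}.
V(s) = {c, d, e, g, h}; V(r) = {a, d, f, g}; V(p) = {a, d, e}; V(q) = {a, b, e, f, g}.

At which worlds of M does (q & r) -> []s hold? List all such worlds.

b, c, d, e, h

Let φ = (q & r) -> []s. Evaluate φ at each world:
  a (successors {a, f}): φ is false.
  b (successors {c, e, g}): φ is true.
  c (successors {c, d, h}): φ is true.
  d (successors {a, b, c, d}): φ is true.
  e (successors {a, c, d, f}): φ is true.
  f (successors {a, b, c, d, e}): φ is false.
  g (successors {b, c, e, f, h}): φ is false.
  h (successors {e, g}): φ is true.
For instance, at e:
  At e: q & r is false, []s is false, so (q & r) -> []s is true.
    At e: []s requires s at every successor {a, c, d, f}.
      s fails at a, so []s is false at e.
Satisfying worlds: {b, c, d, e, h}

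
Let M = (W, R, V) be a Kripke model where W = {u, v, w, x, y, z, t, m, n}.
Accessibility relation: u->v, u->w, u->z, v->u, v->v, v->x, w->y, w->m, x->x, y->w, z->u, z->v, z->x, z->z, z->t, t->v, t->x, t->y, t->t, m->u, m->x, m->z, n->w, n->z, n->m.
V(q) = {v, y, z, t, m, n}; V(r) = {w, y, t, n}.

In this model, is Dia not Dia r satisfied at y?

No

Recall that Dia ψ holds at a world iff ψ holds at some accessible world.
At y: Dia not Dia r requires not Dia r at some successor in {w}.
  At w: not Dia r is false.
So Dia not Dia r is false at y.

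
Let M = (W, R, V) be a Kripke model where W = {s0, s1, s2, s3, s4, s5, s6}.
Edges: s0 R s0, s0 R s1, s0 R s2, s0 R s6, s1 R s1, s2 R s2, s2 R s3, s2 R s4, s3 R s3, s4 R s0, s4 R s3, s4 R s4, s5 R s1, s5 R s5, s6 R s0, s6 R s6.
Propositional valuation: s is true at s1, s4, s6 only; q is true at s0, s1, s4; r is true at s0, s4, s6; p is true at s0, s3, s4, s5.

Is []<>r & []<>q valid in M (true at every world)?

Let φ = []<>r & []<>q. Evaluate φ at each world:
  s0 (successors {s0, s1, s2, s6}): φ is false.
  s1 (successors {s1}): φ is false.
  s2 (successors {s2, s3, s4}): φ is false.
  s3 (successors {s3}): φ is false.
  s4 (successors {s0, s3, s4}): φ is false.
  s5 (successors {s1, s5}): φ is false.
  s6 (successors {s0, s6}): φ is true.
Detail at s0 (counterexample):
  At s0: []<>r is false, []<>q is true, so []<>r & []<>q is false.
    At s0: []<>r requires <>r at every successor {s0, s1, s2, s6}.
      <>r fails at s1, so []<>r is false at s0.
    At s0: []<>q requires <>q at every successor {s0, s1, s2, s6}.
      At s0: <>q is true.
      At s1: <>q is true.
      At s2: <>q is true.
      At s6: <>q is true.
    So []<>q is true at s0.

No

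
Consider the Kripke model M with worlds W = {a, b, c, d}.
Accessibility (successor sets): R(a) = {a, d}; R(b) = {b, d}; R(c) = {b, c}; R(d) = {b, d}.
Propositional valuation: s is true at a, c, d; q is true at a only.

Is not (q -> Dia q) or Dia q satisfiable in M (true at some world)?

Let φ = not (q -> Dia q) or Dia q. Evaluate φ at each world:
  a (successors {a, d}): φ is true.
  b (successors {b, d}): φ is false.
  c (successors {b, c}): φ is false.
  d (successors {b, d}): φ is false.
Detail at a (witness):
  At a: not (q -> Dia q) is false, Dia q is true, so not (q -> Dia q) or Dia q is true.
    At a: q -> Dia q is true, so not (q -> Dia q) is false.
      At a: q is true, Dia q is true, so q -> Dia q is true.
    At a: Dia q requires q at some successor in {a, d}.
      q holds at a, so Dia q is true at a.

Yes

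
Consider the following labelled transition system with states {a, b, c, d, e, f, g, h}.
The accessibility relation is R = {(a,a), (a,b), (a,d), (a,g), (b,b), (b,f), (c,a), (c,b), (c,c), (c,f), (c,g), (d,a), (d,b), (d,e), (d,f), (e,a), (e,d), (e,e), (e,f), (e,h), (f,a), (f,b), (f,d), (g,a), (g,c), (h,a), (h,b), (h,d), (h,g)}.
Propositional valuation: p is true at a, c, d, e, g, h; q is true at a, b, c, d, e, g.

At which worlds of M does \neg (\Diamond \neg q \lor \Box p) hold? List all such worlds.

a, f, h

Recall that \Box ψ holds at a world iff ψ holds at every accessible world, and \Diamond ψ holds iff ψ holds at some accessible world.
Let φ = \neg (\Diamond \neg q \lor \Box p). Evaluate φ at each world:
  a (successors {a, b, d, g}): φ is true.
  b (successors {b, f}): φ is false.
  c (successors {a, b, c, f, g}): φ is false.
  d (successors {a, b, e, f}): φ is false.
  e (successors {a, d, e, f, h}): φ is false.
  f (successors {a, b, d}): φ is true.
  g (successors {a, c}): φ is false.
  h (successors {a, b, d, g}): φ is true.
For instance, at g:
  At g: \Diamond \neg q \lor \Box p is true, so \neg (\Diamond \neg q \lor \Box p) is false.
    At g: \Diamond \neg q is false, \Box p is true, so \Diamond \neg q \lor \Box p is true.
      At g: \Diamond \neg q requires \neg q at some successor in {a, c}.
        At a: \neg q is false.
        At c: \neg q is false.
      So \Diamond \neg q is false at g.
      At g: \Box p requires p at every successor {a, c}.
        At a: p is true.
        At c: p is true.
      So \Box p is true at g.
Satisfying worlds: {a, f, h}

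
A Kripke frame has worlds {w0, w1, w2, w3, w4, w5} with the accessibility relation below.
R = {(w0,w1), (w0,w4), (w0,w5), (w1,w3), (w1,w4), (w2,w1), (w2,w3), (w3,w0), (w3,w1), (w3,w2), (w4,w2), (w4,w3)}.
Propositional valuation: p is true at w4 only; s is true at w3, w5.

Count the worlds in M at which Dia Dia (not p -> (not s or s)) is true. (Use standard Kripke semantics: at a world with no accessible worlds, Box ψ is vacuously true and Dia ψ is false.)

Recall that Dia ψ holds at a world iff ψ holds at some accessible world.
Let φ = Dia Dia (not p -> (not s or s)). Evaluate φ at each world:
  w0 (successors {w1, w4, w5}): φ is true.
  w1 (successors {w3, w4}): φ is true.
  w2 (successors {w1, w3}): φ is true.
  w3 (successors {w0, w1, w2}): φ is true.
  w4 (successors {w2, w3}): φ is true.
  w5 (successors ∅): φ is false.
For instance, at w2:
  At w2: Dia Dia (not p -> (not s or s)) requires Dia (not p -> (not s or s)) at some successor in {w1, w3}.
    Dia (not p -> (not s or s)) holds at w1, so Dia Dia (not p -> (not s or s)) is true at w2.
      At w1: Dia (not p -> (not s or s)) requires not p -> (not s or s) at some successor in {w3, w4}.
        not p -> (not s or s) holds at w3, so Dia (not p -> (not s or s)) is true at w1.
Satisfying worlds: {w0, w1, w2, w3, w4}

5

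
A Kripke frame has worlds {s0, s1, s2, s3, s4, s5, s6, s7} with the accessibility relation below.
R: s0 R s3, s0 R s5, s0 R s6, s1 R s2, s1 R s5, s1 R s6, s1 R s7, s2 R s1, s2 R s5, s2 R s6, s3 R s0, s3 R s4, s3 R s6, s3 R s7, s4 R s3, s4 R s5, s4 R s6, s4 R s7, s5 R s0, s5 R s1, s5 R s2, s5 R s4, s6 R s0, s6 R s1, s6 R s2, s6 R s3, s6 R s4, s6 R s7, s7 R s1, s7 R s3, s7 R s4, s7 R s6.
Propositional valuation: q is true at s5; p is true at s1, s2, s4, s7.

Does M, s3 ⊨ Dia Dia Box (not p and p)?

No

Recall that Box ψ holds at a world iff ψ holds at every accessible world, and Dia ψ holds iff ψ holds at some accessible world.
At s3: Dia Dia Box (not p and p) requires Dia Box (not p and p) at some successor in {s0, s4, s6, s7}.
  At s0: Dia Box (not p and p) is false.
  At s4: Dia Box (not p and p) is false.
  At s6: Dia Box (not p and p) is false.
  At s7: Dia Box (not p and p) is false.
So Dia Dia Box (not p and p) is false at s3.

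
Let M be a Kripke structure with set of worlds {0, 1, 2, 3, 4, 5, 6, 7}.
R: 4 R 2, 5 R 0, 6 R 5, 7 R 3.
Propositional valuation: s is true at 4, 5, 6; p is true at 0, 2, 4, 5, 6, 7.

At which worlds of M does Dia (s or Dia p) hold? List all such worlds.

6

Let φ = Dia (s or Dia p). Evaluate φ at each world:
  0 (successors ∅): φ is false.
  1 (successors ∅): φ is false.
  2 (successors ∅): φ is false.
  3 (successors ∅): φ is false.
  4 (successors {2}): φ is false.
  5 (successors {0}): φ is false.
  6 (successors {5}): φ is true.
  7 (successors {3}): φ is false.
For instance, at 7:
  At 7: Dia (s or Dia p) requires s or Dia p at some successor in {3}.
    At 3: s or Dia p is false.
  So Dia (s or Dia p) is false at 7.
Satisfying worlds: {6}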